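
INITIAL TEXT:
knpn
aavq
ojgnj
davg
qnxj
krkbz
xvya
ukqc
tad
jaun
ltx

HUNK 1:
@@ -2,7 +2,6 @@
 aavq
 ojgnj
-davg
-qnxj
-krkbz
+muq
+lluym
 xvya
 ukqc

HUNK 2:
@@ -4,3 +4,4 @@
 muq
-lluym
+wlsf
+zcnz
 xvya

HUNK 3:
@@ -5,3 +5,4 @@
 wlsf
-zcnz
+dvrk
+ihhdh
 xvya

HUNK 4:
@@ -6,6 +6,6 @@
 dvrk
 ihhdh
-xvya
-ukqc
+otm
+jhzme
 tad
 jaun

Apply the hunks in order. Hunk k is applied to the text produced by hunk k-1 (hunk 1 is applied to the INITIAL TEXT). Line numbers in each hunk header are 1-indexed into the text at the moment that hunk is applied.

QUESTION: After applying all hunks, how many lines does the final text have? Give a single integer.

Hunk 1: at line 2 remove [davg,qnxj,krkbz] add [muq,lluym] -> 10 lines: knpn aavq ojgnj muq lluym xvya ukqc tad jaun ltx
Hunk 2: at line 4 remove [lluym] add [wlsf,zcnz] -> 11 lines: knpn aavq ojgnj muq wlsf zcnz xvya ukqc tad jaun ltx
Hunk 3: at line 5 remove [zcnz] add [dvrk,ihhdh] -> 12 lines: knpn aavq ojgnj muq wlsf dvrk ihhdh xvya ukqc tad jaun ltx
Hunk 4: at line 6 remove [xvya,ukqc] add [otm,jhzme] -> 12 lines: knpn aavq ojgnj muq wlsf dvrk ihhdh otm jhzme tad jaun ltx
Final line count: 12

Answer: 12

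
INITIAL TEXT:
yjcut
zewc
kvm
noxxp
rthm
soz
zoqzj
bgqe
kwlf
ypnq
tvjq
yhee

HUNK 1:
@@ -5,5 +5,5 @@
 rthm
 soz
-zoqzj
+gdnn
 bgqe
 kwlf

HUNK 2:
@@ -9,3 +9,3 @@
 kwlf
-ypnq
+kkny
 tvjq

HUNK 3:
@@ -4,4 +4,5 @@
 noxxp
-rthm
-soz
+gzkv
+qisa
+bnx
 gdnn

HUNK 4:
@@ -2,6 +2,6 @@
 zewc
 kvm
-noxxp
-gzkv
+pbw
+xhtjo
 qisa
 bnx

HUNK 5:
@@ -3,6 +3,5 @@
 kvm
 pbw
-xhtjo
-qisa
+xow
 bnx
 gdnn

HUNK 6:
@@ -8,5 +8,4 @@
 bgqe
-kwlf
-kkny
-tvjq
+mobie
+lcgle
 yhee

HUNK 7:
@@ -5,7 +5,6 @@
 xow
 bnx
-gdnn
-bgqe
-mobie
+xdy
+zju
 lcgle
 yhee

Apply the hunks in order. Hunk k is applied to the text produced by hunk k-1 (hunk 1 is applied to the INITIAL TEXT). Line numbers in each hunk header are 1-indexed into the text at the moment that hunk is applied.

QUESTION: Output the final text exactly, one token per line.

Hunk 1: at line 5 remove [zoqzj] add [gdnn] -> 12 lines: yjcut zewc kvm noxxp rthm soz gdnn bgqe kwlf ypnq tvjq yhee
Hunk 2: at line 9 remove [ypnq] add [kkny] -> 12 lines: yjcut zewc kvm noxxp rthm soz gdnn bgqe kwlf kkny tvjq yhee
Hunk 3: at line 4 remove [rthm,soz] add [gzkv,qisa,bnx] -> 13 lines: yjcut zewc kvm noxxp gzkv qisa bnx gdnn bgqe kwlf kkny tvjq yhee
Hunk 4: at line 2 remove [noxxp,gzkv] add [pbw,xhtjo] -> 13 lines: yjcut zewc kvm pbw xhtjo qisa bnx gdnn bgqe kwlf kkny tvjq yhee
Hunk 5: at line 3 remove [xhtjo,qisa] add [xow] -> 12 lines: yjcut zewc kvm pbw xow bnx gdnn bgqe kwlf kkny tvjq yhee
Hunk 6: at line 8 remove [kwlf,kkny,tvjq] add [mobie,lcgle] -> 11 lines: yjcut zewc kvm pbw xow bnx gdnn bgqe mobie lcgle yhee
Hunk 7: at line 5 remove [gdnn,bgqe,mobie] add [xdy,zju] -> 10 lines: yjcut zewc kvm pbw xow bnx xdy zju lcgle yhee

Answer: yjcut
zewc
kvm
pbw
xow
bnx
xdy
zju
lcgle
yhee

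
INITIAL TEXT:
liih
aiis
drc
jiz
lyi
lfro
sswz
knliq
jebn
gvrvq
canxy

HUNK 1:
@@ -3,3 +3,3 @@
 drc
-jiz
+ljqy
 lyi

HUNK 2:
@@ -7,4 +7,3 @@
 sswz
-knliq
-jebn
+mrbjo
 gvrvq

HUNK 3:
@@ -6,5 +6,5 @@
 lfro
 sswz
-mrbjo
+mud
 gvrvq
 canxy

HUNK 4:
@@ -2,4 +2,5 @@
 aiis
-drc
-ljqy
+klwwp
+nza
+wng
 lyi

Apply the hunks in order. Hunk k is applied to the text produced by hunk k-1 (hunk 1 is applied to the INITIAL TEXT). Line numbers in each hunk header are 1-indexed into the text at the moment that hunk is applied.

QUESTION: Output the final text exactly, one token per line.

Answer: liih
aiis
klwwp
nza
wng
lyi
lfro
sswz
mud
gvrvq
canxy

Derivation:
Hunk 1: at line 3 remove [jiz] add [ljqy] -> 11 lines: liih aiis drc ljqy lyi lfro sswz knliq jebn gvrvq canxy
Hunk 2: at line 7 remove [knliq,jebn] add [mrbjo] -> 10 lines: liih aiis drc ljqy lyi lfro sswz mrbjo gvrvq canxy
Hunk 3: at line 6 remove [mrbjo] add [mud] -> 10 lines: liih aiis drc ljqy lyi lfro sswz mud gvrvq canxy
Hunk 4: at line 2 remove [drc,ljqy] add [klwwp,nza,wng] -> 11 lines: liih aiis klwwp nza wng lyi lfro sswz mud gvrvq canxy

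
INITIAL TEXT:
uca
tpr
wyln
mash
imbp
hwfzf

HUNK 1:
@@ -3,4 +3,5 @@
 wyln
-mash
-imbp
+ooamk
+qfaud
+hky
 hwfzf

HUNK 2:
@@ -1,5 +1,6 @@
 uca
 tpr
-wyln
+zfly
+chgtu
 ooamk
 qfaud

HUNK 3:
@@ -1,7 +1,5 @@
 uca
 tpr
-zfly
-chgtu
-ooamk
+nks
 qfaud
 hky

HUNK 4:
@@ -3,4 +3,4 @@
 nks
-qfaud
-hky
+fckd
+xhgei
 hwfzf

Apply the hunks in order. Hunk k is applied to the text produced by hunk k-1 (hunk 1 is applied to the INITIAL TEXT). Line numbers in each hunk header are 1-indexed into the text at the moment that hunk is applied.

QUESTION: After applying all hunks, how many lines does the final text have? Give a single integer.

Answer: 6

Derivation:
Hunk 1: at line 3 remove [mash,imbp] add [ooamk,qfaud,hky] -> 7 lines: uca tpr wyln ooamk qfaud hky hwfzf
Hunk 2: at line 1 remove [wyln] add [zfly,chgtu] -> 8 lines: uca tpr zfly chgtu ooamk qfaud hky hwfzf
Hunk 3: at line 1 remove [zfly,chgtu,ooamk] add [nks] -> 6 lines: uca tpr nks qfaud hky hwfzf
Hunk 4: at line 3 remove [qfaud,hky] add [fckd,xhgei] -> 6 lines: uca tpr nks fckd xhgei hwfzf
Final line count: 6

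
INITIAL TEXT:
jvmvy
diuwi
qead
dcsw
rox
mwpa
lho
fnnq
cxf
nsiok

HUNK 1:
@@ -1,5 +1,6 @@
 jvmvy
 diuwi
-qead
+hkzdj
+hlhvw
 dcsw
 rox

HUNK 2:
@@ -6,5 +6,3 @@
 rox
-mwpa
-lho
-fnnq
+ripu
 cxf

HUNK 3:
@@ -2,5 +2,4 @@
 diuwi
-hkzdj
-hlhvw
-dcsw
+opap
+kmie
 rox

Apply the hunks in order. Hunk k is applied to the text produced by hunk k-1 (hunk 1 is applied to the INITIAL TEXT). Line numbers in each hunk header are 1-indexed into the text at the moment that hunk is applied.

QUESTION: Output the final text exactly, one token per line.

Answer: jvmvy
diuwi
opap
kmie
rox
ripu
cxf
nsiok

Derivation:
Hunk 1: at line 1 remove [qead] add [hkzdj,hlhvw] -> 11 lines: jvmvy diuwi hkzdj hlhvw dcsw rox mwpa lho fnnq cxf nsiok
Hunk 2: at line 6 remove [mwpa,lho,fnnq] add [ripu] -> 9 lines: jvmvy diuwi hkzdj hlhvw dcsw rox ripu cxf nsiok
Hunk 3: at line 2 remove [hkzdj,hlhvw,dcsw] add [opap,kmie] -> 8 lines: jvmvy diuwi opap kmie rox ripu cxf nsiok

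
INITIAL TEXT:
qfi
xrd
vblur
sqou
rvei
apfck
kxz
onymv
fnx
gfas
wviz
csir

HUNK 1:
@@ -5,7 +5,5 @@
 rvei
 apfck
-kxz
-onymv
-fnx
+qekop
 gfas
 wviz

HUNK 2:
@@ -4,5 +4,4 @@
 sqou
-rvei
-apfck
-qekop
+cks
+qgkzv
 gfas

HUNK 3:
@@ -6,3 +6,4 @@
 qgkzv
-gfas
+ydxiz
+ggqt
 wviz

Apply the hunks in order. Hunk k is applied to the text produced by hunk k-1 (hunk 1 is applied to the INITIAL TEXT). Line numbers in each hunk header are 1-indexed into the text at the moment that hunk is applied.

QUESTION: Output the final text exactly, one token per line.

Answer: qfi
xrd
vblur
sqou
cks
qgkzv
ydxiz
ggqt
wviz
csir

Derivation:
Hunk 1: at line 5 remove [kxz,onymv,fnx] add [qekop] -> 10 lines: qfi xrd vblur sqou rvei apfck qekop gfas wviz csir
Hunk 2: at line 4 remove [rvei,apfck,qekop] add [cks,qgkzv] -> 9 lines: qfi xrd vblur sqou cks qgkzv gfas wviz csir
Hunk 3: at line 6 remove [gfas] add [ydxiz,ggqt] -> 10 lines: qfi xrd vblur sqou cks qgkzv ydxiz ggqt wviz csir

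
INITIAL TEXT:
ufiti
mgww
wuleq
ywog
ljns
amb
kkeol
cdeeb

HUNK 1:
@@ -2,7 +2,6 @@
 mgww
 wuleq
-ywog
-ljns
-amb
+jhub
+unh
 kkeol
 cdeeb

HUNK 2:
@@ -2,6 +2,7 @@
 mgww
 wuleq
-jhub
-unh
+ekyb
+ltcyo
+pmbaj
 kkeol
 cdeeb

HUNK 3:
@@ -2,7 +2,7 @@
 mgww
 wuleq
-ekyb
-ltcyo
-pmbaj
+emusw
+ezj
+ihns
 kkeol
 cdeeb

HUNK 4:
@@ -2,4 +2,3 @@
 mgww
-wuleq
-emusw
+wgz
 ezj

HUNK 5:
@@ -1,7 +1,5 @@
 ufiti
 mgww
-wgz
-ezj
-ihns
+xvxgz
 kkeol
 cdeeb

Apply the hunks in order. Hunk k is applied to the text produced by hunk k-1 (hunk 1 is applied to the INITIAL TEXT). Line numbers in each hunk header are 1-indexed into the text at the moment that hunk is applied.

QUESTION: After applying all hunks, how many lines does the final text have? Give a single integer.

Answer: 5

Derivation:
Hunk 1: at line 2 remove [ywog,ljns,amb] add [jhub,unh] -> 7 lines: ufiti mgww wuleq jhub unh kkeol cdeeb
Hunk 2: at line 2 remove [jhub,unh] add [ekyb,ltcyo,pmbaj] -> 8 lines: ufiti mgww wuleq ekyb ltcyo pmbaj kkeol cdeeb
Hunk 3: at line 2 remove [ekyb,ltcyo,pmbaj] add [emusw,ezj,ihns] -> 8 lines: ufiti mgww wuleq emusw ezj ihns kkeol cdeeb
Hunk 4: at line 2 remove [wuleq,emusw] add [wgz] -> 7 lines: ufiti mgww wgz ezj ihns kkeol cdeeb
Hunk 5: at line 1 remove [wgz,ezj,ihns] add [xvxgz] -> 5 lines: ufiti mgww xvxgz kkeol cdeeb
Final line count: 5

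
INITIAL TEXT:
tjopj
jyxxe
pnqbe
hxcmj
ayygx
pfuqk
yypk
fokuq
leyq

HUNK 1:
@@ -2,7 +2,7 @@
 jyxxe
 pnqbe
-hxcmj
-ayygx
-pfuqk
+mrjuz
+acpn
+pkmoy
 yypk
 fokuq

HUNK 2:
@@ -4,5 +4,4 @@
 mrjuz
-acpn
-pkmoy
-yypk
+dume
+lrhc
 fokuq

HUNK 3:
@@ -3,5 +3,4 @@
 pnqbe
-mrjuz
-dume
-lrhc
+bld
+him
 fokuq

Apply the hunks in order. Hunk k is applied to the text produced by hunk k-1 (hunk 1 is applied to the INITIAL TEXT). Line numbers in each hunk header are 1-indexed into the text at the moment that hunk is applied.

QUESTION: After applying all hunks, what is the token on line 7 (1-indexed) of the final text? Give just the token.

Hunk 1: at line 2 remove [hxcmj,ayygx,pfuqk] add [mrjuz,acpn,pkmoy] -> 9 lines: tjopj jyxxe pnqbe mrjuz acpn pkmoy yypk fokuq leyq
Hunk 2: at line 4 remove [acpn,pkmoy,yypk] add [dume,lrhc] -> 8 lines: tjopj jyxxe pnqbe mrjuz dume lrhc fokuq leyq
Hunk 3: at line 3 remove [mrjuz,dume,lrhc] add [bld,him] -> 7 lines: tjopj jyxxe pnqbe bld him fokuq leyq
Final line 7: leyq

Answer: leyq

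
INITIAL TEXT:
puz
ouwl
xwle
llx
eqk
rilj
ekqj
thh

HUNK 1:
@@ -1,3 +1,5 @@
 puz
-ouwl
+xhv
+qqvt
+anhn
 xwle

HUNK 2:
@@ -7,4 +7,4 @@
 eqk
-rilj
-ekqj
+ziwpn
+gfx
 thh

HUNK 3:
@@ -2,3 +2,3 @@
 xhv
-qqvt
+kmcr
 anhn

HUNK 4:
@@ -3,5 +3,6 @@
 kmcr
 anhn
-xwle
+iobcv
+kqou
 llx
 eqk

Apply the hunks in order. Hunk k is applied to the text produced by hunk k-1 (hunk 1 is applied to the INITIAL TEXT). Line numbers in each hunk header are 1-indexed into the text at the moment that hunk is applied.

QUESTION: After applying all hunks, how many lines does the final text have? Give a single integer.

Answer: 11

Derivation:
Hunk 1: at line 1 remove [ouwl] add [xhv,qqvt,anhn] -> 10 lines: puz xhv qqvt anhn xwle llx eqk rilj ekqj thh
Hunk 2: at line 7 remove [rilj,ekqj] add [ziwpn,gfx] -> 10 lines: puz xhv qqvt anhn xwle llx eqk ziwpn gfx thh
Hunk 3: at line 2 remove [qqvt] add [kmcr] -> 10 lines: puz xhv kmcr anhn xwle llx eqk ziwpn gfx thh
Hunk 4: at line 3 remove [xwle] add [iobcv,kqou] -> 11 lines: puz xhv kmcr anhn iobcv kqou llx eqk ziwpn gfx thh
Final line count: 11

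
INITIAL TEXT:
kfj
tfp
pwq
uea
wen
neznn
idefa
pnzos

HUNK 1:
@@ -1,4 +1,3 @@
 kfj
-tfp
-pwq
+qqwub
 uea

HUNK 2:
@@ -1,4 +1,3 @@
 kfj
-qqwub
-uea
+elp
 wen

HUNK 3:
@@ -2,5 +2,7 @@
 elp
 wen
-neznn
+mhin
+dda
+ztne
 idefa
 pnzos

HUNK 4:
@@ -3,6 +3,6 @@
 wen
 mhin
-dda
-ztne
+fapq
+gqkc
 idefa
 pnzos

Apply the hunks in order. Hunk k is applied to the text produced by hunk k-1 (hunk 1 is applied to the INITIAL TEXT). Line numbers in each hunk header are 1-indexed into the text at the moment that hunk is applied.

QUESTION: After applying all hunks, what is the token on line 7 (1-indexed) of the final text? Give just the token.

Hunk 1: at line 1 remove [tfp,pwq] add [qqwub] -> 7 lines: kfj qqwub uea wen neznn idefa pnzos
Hunk 2: at line 1 remove [qqwub,uea] add [elp] -> 6 lines: kfj elp wen neznn idefa pnzos
Hunk 3: at line 2 remove [neznn] add [mhin,dda,ztne] -> 8 lines: kfj elp wen mhin dda ztne idefa pnzos
Hunk 4: at line 3 remove [dda,ztne] add [fapq,gqkc] -> 8 lines: kfj elp wen mhin fapq gqkc idefa pnzos
Final line 7: idefa

Answer: idefa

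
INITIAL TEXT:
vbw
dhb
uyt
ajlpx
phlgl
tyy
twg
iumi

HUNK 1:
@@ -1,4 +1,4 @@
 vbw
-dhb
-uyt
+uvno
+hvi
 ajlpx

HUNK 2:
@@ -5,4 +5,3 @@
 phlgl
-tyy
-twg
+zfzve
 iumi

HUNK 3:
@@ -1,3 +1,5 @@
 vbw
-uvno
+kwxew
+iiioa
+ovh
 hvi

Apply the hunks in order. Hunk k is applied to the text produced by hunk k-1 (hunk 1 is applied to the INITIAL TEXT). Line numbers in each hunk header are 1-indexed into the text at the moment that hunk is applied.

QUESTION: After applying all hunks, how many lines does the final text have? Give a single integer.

Answer: 9

Derivation:
Hunk 1: at line 1 remove [dhb,uyt] add [uvno,hvi] -> 8 lines: vbw uvno hvi ajlpx phlgl tyy twg iumi
Hunk 2: at line 5 remove [tyy,twg] add [zfzve] -> 7 lines: vbw uvno hvi ajlpx phlgl zfzve iumi
Hunk 3: at line 1 remove [uvno] add [kwxew,iiioa,ovh] -> 9 lines: vbw kwxew iiioa ovh hvi ajlpx phlgl zfzve iumi
Final line count: 9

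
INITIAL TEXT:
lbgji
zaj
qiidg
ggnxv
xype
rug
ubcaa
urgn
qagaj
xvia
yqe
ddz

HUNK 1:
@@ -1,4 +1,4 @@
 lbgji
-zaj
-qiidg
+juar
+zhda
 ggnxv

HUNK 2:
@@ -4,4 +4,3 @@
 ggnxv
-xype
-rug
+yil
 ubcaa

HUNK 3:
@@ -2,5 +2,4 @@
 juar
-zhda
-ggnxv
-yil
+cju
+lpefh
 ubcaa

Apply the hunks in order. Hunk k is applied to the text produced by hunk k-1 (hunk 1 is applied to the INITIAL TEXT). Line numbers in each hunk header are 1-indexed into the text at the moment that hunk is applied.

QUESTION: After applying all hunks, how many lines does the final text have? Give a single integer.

Answer: 10

Derivation:
Hunk 1: at line 1 remove [zaj,qiidg] add [juar,zhda] -> 12 lines: lbgji juar zhda ggnxv xype rug ubcaa urgn qagaj xvia yqe ddz
Hunk 2: at line 4 remove [xype,rug] add [yil] -> 11 lines: lbgji juar zhda ggnxv yil ubcaa urgn qagaj xvia yqe ddz
Hunk 3: at line 2 remove [zhda,ggnxv,yil] add [cju,lpefh] -> 10 lines: lbgji juar cju lpefh ubcaa urgn qagaj xvia yqe ddz
Final line count: 10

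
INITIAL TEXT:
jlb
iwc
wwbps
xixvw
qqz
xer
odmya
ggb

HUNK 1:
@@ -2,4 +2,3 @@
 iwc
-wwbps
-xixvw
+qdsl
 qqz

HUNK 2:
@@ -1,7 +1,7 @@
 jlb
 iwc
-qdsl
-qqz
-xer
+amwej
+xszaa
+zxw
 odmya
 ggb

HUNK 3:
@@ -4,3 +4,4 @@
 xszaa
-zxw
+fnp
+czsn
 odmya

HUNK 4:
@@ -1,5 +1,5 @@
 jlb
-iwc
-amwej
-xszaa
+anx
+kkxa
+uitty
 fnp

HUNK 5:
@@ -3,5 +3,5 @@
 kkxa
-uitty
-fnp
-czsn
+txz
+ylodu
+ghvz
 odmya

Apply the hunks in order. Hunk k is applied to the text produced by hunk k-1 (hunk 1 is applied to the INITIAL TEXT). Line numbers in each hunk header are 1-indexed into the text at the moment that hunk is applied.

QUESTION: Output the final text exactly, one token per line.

Answer: jlb
anx
kkxa
txz
ylodu
ghvz
odmya
ggb

Derivation:
Hunk 1: at line 2 remove [wwbps,xixvw] add [qdsl] -> 7 lines: jlb iwc qdsl qqz xer odmya ggb
Hunk 2: at line 1 remove [qdsl,qqz,xer] add [amwej,xszaa,zxw] -> 7 lines: jlb iwc amwej xszaa zxw odmya ggb
Hunk 3: at line 4 remove [zxw] add [fnp,czsn] -> 8 lines: jlb iwc amwej xszaa fnp czsn odmya ggb
Hunk 4: at line 1 remove [iwc,amwej,xszaa] add [anx,kkxa,uitty] -> 8 lines: jlb anx kkxa uitty fnp czsn odmya ggb
Hunk 5: at line 3 remove [uitty,fnp,czsn] add [txz,ylodu,ghvz] -> 8 lines: jlb anx kkxa txz ylodu ghvz odmya ggb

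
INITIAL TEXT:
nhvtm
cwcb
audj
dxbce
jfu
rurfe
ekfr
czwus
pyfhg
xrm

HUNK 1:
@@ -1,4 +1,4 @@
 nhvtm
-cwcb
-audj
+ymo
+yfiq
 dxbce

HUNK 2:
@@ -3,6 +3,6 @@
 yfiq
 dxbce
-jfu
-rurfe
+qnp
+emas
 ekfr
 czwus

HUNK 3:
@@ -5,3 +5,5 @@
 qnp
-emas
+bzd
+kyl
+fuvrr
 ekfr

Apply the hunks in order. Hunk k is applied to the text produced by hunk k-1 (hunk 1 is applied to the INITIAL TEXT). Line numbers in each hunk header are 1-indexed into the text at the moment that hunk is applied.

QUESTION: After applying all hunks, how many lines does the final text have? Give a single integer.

Answer: 12

Derivation:
Hunk 1: at line 1 remove [cwcb,audj] add [ymo,yfiq] -> 10 lines: nhvtm ymo yfiq dxbce jfu rurfe ekfr czwus pyfhg xrm
Hunk 2: at line 3 remove [jfu,rurfe] add [qnp,emas] -> 10 lines: nhvtm ymo yfiq dxbce qnp emas ekfr czwus pyfhg xrm
Hunk 3: at line 5 remove [emas] add [bzd,kyl,fuvrr] -> 12 lines: nhvtm ymo yfiq dxbce qnp bzd kyl fuvrr ekfr czwus pyfhg xrm
Final line count: 12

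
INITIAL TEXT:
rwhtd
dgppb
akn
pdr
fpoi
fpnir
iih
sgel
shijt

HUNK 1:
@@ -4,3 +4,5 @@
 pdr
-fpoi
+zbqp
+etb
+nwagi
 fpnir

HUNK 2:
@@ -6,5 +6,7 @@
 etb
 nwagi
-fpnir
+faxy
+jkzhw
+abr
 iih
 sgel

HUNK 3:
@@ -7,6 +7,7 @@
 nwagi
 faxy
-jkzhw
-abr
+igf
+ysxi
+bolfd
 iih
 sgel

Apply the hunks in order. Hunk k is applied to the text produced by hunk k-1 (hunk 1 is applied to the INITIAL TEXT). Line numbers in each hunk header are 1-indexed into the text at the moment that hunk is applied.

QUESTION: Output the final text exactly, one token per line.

Hunk 1: at line 4 remove [fpoi] add [zbqp,etb,nwagi] -> 11 lines: rwhtd dgppb akn pdr zbqp etb nwagi fpnir iih sgel shijt
Hunk 2: at line 6 remove [fpnir] add [faxy,jkzhw,abr] -> 13 lines: rwhtd dgppb akn pdr zbqp etb nwagi faxy jkzhw abr iih sgel shijt
Hunk 3: at line 7 remove [jkzhw,abr] add [igf,ysxi,bolfd] -> 14 lines: rwhtd dgppb akn pdr zbqp etb nwagi faxy igf ysxi bolfd iih sgel shijt

Answer: rwhtd
dgppb
akn
pdr
zbqp
etb
nwagi
faxy
igf
ysxi
bolfd
iih
sgel
shijt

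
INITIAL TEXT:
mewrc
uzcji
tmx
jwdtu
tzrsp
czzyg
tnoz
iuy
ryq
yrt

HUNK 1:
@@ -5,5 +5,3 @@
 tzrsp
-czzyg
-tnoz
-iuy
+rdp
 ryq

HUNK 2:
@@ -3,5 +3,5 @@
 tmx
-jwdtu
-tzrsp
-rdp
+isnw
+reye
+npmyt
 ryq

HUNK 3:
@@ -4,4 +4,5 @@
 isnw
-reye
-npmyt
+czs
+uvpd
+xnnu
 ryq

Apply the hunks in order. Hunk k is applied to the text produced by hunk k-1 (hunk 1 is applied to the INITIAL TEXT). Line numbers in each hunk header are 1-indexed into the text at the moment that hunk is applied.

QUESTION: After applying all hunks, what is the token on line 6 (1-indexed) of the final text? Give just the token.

Hunk 1: at line 5 remove [czzyg,tnoz,iuy] add [rdp] -> 8 lines: mewrc uzcji tmx jwdtu tzrsp rdp ryq yrt
Hunk 2: at line 3 remove [jwdtu,tzrsp,rdp] add [isnw,reye,npmyt] -> 8 lines: mewrc uzcji tmx isnw reye npmyt ryq yrt
Hunk 3: at line 4 remove [reye,npmyt] add [czs,uvpd,xnnu] -> 9 lines: mewrc uzcji tmx isnw czs uvpd xnnu ryq yrt
Final line 6: uvpd

Answer: uvpd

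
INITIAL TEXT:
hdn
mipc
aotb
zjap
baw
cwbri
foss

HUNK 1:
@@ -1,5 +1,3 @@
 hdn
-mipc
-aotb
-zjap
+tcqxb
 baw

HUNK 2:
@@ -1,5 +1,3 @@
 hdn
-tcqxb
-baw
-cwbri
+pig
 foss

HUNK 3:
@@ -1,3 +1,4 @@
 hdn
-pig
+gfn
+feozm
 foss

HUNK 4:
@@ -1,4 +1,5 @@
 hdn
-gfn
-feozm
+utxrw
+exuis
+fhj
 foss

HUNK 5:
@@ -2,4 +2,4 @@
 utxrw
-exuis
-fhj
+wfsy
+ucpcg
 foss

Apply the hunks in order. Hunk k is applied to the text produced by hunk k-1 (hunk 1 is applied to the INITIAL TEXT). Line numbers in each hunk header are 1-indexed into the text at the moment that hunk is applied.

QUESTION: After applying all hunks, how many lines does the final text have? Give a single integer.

Answer: 5

Derivation:
Hunk 1: at line 1 remove [mipc,aotb,zjap] add [tcqxb] -> 5 lines: hdn tcqxb baw cwbri foss
Hunk 2: at line 1 remove [tcqxb,baw,cwbri] add [pig] -> 3 lines: hdn pig foss
Hunk 3: at line 1 remove [pig] add [gfn,feozm] -> 4 lines: hdn gfn feozm foss
Hunk 4: at line 1 remove [gfn,feozm] add [utxrw,exuis,fhj] -> 5 lines: hdn utxrw exuis fhj foss
Hunk 5: at line 2 remove [exuis,fhj] add [wfsy,ucpcg] -> 5 lines: hdn utxrw wfsy ucpcg foss
Final line count: 5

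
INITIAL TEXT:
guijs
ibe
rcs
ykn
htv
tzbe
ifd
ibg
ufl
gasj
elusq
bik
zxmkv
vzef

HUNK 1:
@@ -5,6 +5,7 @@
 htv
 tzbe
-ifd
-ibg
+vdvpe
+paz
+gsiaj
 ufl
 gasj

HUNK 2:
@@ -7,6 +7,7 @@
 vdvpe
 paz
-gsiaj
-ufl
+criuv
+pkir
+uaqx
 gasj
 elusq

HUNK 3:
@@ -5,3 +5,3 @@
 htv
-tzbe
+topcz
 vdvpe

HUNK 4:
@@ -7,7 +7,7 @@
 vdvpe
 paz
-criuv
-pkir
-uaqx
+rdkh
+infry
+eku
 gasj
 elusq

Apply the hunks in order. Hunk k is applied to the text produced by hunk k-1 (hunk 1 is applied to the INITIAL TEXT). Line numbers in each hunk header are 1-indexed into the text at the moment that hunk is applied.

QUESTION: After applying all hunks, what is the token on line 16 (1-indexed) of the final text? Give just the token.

Hunk 1: at line 5 remove [ifd,ibg] add [vdvpe,paz,gsiaj] -> 15 lines: guijs ibe rcs ykn htv tzbe vdvpe paz gsiaj ufl gasj elusq bik zxmkv vzef
Hunk 2: at line 7 remove [gsiaj,ufl] add [criuv,pkir,uaqx] -> 16 lines: guijs ibe rcs ykn htv tzbe vdvpe paz criuv pkir uaqx gasj elusq bik zxmkv vzef
Hunk 3: at line 5 remove [tzbe] add [topcz] -> 16 lines: guijs ibe rcs ykn htv topcz vdvpe paz criuv pkir uaqx gasj elusq bik zxmkv vzef
Hunk 4: at line 7 remove [criuv,pkir,uaqx] add [rdkh,infry,eku] -> 16 lines: guijs ibe rcs ykn htv topcz vdvpe paz rdkh infry eku gasj elusq bik zxmkv vzef
Final line 16: vzef

Answer: vzef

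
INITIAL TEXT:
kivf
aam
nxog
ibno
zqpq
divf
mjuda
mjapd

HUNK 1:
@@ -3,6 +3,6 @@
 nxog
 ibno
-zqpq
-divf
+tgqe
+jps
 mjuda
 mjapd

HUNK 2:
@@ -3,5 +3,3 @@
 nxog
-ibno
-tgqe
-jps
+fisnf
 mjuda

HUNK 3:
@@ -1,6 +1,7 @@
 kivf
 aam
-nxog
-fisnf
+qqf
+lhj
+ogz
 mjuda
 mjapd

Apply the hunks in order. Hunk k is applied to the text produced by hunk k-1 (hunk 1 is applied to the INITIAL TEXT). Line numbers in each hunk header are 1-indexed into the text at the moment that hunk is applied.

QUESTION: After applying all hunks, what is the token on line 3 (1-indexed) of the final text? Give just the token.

Hunk 1: at line 3 remove [zqpq,divf] add [tgqe,jps] -> 8 lines: kivf aam nxog ibno tgqe jps mjuda mjapd
Hunk 2: at line 3 remove [ibno,tgqe,jps] add [fisnf] -> 6 lines: kivf aam nxog fisnf mjuda mjapd
Hunk 3: at line 1 remove [nxog,fisnf] add [qqf,lhj,ogz] -> 7 lines: kivf aam qqf lhj ogz mjuda mjapd
Final line 3: qqf

Answer: qqf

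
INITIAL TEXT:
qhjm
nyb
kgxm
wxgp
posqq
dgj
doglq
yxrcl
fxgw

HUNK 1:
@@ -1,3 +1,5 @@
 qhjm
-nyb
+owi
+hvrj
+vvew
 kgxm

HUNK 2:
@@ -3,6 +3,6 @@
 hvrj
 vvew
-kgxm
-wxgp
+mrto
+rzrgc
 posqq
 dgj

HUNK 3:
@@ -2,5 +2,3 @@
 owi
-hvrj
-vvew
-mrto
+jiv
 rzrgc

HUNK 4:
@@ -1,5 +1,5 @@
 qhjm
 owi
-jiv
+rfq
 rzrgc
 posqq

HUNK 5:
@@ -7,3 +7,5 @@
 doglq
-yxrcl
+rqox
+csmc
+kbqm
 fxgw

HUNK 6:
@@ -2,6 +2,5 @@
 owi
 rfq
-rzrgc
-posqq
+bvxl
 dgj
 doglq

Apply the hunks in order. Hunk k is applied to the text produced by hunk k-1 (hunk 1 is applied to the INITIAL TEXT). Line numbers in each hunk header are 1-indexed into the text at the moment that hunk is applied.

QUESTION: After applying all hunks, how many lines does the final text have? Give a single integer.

Answer: 10

Derivation:
Hunk 1: at line 1 remove [nyb] add [owi,hvrj,vvew] -> 11 lines: qhjm owi hvrj vvew kgxm wxgp posqq dgj doglq yxrcl fxgw
Hunk 2: at line 3 remove [kgxm,wxgp] add [mrto,rzrgc] -> 11 lines: qhjm owi hvrj vvew mrto rzrgc posqq dgj doglq yxrcl fxgw
Hunk 3: at line 2 remove [hvrj,vvew,mrto] add [jiv] -> 9 lines: qhjm owi jiv rzrgc posqq dgj doglq yxrcl fxgw
Hunk 4: at line 1 remove [jiv] add [rfq] -> 9 lines: qhjm owi rfq rzrgc posqq dgj doglq yxrcl fxgw
Hunk 5: at line 7 remove [yxrcl] add [rqox,csmc,kbqm] -> 11 lines: qhjm owi rfq rzrgc posqq dgj doglq rqox csmc kbqm fxgw
Hunk 6: at line 2 remove [rzrgc,posqq] add [bvxl] -> 10 lines: qhjm owi rfq bvxl dgj doglq rqox csmc kbqm fxgw
Final line count: 10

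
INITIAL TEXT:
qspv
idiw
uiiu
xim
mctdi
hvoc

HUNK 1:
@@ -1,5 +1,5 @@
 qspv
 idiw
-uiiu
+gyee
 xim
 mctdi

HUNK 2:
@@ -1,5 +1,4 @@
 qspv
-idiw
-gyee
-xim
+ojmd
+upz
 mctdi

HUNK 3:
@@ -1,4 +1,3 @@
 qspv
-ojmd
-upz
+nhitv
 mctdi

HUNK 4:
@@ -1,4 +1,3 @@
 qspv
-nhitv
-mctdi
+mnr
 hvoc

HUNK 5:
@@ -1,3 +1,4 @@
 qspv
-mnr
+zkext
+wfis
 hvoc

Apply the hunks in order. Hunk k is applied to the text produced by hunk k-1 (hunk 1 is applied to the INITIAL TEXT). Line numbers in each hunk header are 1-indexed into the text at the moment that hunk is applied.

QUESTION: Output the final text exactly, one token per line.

Answer: qspv
zkext
wfis
hvoc

Derivation:
Hunk 1: at line 1 remove [uiiu] add [gyee] -> 6 lines: qspv idiw gyee xim mctdi hvoc
Hunk 2: at line 1 remove [idiw,gyee,xim] add [ojmd,upz] -> 5 lines: qspv ojmd upz mctdi hvoc
Hunk 3: at line 1 remove [ojmd,upz] add [nhitv] -> 4 lines: qspv nhitv mctdi hvoc
Hunk 4: at line 1 remove [nhitv,mctdi] add [mnr] -> 3 lines: qspv mnr hvoc
Hunk 5: at line 1 remove [mnr] add [zkext,wfis] -> 4 lines: qspv zkext wfis hvoc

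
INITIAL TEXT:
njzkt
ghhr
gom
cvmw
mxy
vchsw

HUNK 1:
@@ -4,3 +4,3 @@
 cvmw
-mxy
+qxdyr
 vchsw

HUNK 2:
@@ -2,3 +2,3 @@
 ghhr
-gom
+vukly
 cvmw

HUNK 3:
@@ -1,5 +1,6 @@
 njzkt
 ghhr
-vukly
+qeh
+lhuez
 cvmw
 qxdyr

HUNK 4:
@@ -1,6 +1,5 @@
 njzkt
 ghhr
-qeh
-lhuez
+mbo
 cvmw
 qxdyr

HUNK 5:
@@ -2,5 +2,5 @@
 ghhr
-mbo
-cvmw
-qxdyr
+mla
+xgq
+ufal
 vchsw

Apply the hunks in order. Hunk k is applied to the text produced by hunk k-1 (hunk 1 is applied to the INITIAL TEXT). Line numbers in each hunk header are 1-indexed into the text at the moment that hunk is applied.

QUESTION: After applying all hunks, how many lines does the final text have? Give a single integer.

Hunk 1: at line 4 remove [mxy] add [qxdyr] -> 6 lines: njzkt ghhr gom cvmw qxdyr vchsw
Hunk 2: at line 2 remove [gom] add [vukly] -> 6 lines: njzkt ghhr vukly cvmw qxdyr vchsw
Hunk 3: at line 1 remove [vukly] add [qeh,lhuez] -> 7 lines: njzkt ghhr qeh lhuez cvmw qxdyr vchsw
Hunk 4: at line 1 remove [qeh,lhuez] add [mbo] -> 6 lines: njzkt ghhr mbo cvmw qxdyr vchsw
Hunk 5: at line 2 remove [mbo,cvmw,qxdyr] add [mla,xgq,ufal] -> 6 lines: njzkt ghhr mla xgq ufal vchsw
Final line count: 6

Answer: 6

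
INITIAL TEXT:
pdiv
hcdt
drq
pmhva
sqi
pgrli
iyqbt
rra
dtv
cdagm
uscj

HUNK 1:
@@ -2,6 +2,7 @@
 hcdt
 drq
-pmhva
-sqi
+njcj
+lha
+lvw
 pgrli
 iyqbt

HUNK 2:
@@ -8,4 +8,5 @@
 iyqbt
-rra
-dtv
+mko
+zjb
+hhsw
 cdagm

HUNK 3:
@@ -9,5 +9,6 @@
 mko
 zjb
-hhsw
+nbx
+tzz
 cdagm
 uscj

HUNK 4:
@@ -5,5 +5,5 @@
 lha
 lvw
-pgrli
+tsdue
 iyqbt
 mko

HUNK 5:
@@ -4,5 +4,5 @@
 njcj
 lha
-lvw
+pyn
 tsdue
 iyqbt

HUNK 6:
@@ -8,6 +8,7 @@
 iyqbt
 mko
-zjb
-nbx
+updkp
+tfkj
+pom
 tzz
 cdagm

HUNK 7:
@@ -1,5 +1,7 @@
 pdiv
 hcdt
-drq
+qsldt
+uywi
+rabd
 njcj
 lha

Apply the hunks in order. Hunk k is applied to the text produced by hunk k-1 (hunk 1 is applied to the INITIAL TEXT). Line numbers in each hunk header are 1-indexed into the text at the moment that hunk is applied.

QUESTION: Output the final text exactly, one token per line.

Hunk 1: at line 2 remove [pmhva,sqi] add [njcj,lha,lvw] -> 12 lines: pdiv hcdt drq njcj lha lvw pgrli iyqbt rra dtv cdagm uscj
Hunk 2: at line 8 remove [rra,dtv] add [mko,zjb,hhsw] -> 13 lines: pdiv hcdt drq njcj lha lvw pgrli iyqbt mko zjb hhsw cdagm uscj
Hunk 3: at line 9 remove [hhsw] add [nbx,tzz] -> 14 lines: pdiv hcdt drq njcj lha lvw pgrli iyqbt mko zjb nbx tzz cdagm uscj
Hunk 4: at line 5 remove [pgrli] add [tsdue] -> 14 lines: pdiv hcdt drq njcj lha lvw tsdue iyqbt mko zjb nbx tzz cdagm uscj
Hunk 5: at line 4 remove [lvw] add [pyn] -> 14 lines: pdiv hcdt drq njcj lha pyn tsdue iyqbt mko zjb nbx tzz cdagm uscj
Hunk 6: at line 8 remove [zjb,nbx] add [updkp,tfkj,pom] -> 15 lines: pdiv hcdt drq njcj lha pyn tsdue iyqbt mko updkp tfkj pom tzz cdagm uscj
Hunk 7: at line 1 remove [drq] add [qsldt,uywi,rabd] -> 17 lines: pdiv hcdt qsldt uywi rabd njcj lha pyn tsdue iyqbt mko updkp tfkj pom tzz cdagm uscj

Answer: pdiv
hcdt
qsldt
uywi
rabd
njcj
lha
pyn
tsdue
iyqbt
mko
updkp
tfkj
pom
tzz
cdagm
uscj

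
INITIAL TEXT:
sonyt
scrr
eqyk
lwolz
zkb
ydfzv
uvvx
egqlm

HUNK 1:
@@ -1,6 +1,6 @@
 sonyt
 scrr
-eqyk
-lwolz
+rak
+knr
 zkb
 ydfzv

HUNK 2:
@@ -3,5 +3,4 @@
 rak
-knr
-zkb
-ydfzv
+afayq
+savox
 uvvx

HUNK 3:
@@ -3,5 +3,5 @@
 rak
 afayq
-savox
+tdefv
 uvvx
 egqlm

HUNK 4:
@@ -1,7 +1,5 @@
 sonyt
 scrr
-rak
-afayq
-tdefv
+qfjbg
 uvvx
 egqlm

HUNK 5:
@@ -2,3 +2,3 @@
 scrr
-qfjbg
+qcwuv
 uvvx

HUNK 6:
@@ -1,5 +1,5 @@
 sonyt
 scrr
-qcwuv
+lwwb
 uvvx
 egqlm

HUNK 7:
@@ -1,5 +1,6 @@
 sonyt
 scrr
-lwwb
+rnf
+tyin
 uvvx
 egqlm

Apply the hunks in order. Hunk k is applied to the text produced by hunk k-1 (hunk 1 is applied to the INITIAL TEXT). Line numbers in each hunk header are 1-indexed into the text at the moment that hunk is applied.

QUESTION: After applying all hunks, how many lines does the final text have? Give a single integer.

Answer: 6

Derivation:
Hunk 1: at line 1 remove [eqyk,lwolz] add [rak,knr] -> 8 lines: sonyt scrr rak knr zkb ydfzv uvvx egqlm
Hunk 2: at line 3 remove [knr,zkb,ydfzv] add [afayq,savox] -> 7 lines: sonyt scrr rak afayq savox uvvx egqlm
Hunk 3: at line 3 remove [savox] add [tdefv] -> 7 lines: sonyt scrr rak afayq tdefv uvvx egqlm
Hunk 4: at line 1 remove [rak,afayq,tdefv] add [qfjbg] -> 5 lines: sonyt scrr qfjbg uvvx egqlm
Hunk 5: at line 2 remove [qfjbg] add [qcwuv] -> 5 lines: sonyt scrr qcwuv uvvx egqlm
Hunk 6: at line 1 remove [qcwuv] add [lwwb] -> 5 lines: sonyt scrr lwwb uvvx egqlm
Hunk 7: at line 1 remove [lwwb] add [rnf,tyin] -> 6 lines: sonyt scrr rnf tyin uvvx egqlm
Final line count: 6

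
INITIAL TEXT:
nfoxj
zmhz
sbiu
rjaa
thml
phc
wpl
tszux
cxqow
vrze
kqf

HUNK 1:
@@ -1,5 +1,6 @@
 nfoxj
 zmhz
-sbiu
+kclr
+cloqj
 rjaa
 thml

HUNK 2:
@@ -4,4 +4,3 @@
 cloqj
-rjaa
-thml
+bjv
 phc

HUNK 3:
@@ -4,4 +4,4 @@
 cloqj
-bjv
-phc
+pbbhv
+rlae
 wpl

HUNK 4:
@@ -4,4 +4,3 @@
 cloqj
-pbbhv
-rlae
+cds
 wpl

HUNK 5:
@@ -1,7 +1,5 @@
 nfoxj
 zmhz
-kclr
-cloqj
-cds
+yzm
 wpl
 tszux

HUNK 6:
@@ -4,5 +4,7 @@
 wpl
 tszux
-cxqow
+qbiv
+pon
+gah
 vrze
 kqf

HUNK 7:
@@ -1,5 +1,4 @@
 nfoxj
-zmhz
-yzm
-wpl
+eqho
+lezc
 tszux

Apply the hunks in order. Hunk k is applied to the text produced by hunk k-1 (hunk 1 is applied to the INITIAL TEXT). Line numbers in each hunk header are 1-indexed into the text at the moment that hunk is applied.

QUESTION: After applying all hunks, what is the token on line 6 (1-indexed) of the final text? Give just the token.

Answer: pon

Derivation:
Hunk 1: at line 1 remove [sbiu] add [kclr,cloqj] -> 12 lines: nfoxj zmhz kclr cloqj rjaa thml phc wpl tszux cxqow vrze kqf
Hunk 2: at line 4 remove [rjaa,thml] add [bjv] -> 11 lines: nfoxj zmhz kclr cloqj bjv phc wpl tszux cxqow vrze kqf
Hunk 3: at line 4 remove [bjv,phc] add [pbbhv,rlae] -> 11 lines: nfoxj zmhz kclr cloqj pbbhv rlae wpl tszux cxqow vrze kqf
Hunk 4: at line 4 remove [pbbhv,rlae] add [cds] -> 10 lines: nfoxj zmhz kclr cloqj cds wpl tszux cxqow vrze kqf
Hunk 5: at line 1 remove [kclr,cloqj,cds] add [yzm] -> 8 lines: nfoxj zmhz yzm wpl tszux cxqow vrze kqf
Hunk 6: at line 4 remove [cxqow] add [qbiv,pon,gah] -> 10 lines: nfoxj zmhz yzm wpl tszux qbiv pon gah vrze kqf
Hunk 7: at line 1 remove [zmhz,yzm,wpl] add [eqho,lezc] -> 9 lines: nfoxj eqho lezc tszux qbiv pon gah vrze kqf
Final line 6: pon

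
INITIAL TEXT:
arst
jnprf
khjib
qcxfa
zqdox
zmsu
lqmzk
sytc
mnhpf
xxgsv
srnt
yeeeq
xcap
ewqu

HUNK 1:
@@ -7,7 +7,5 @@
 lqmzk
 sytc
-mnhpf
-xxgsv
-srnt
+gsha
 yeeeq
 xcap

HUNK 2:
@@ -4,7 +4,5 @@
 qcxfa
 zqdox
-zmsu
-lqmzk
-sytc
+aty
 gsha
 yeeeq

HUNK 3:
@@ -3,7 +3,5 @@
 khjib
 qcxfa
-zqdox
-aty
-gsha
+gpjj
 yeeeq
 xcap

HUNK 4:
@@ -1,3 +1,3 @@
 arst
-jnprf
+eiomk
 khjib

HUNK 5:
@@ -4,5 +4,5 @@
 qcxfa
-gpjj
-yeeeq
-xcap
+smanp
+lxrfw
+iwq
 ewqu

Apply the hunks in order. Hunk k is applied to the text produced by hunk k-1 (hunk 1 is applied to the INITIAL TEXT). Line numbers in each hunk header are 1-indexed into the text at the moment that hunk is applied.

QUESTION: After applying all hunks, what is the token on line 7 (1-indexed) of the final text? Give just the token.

Hunk 1: at line 7 remove [mnhpf,xxgsv,srnt] add [gsha] -> 12 lines: arst jnprf khjib qcxfa zqdox zmsu lqmzk sytc gsha yeeeq xcap ewqu
Hunk 2: at line 4 remove [zmsu,lqmzk,sytc] add [aty] -> 10 lines: arst jnprf khjib qcxfa zqdox aty gsha yeeeq xcap ewqu
Hunk 3: at line 3 remove [zqdox,aty,gsha] add [gpjj] -> 8 lines: arst jnprf khjib qcxfa gpjj yeeeq xcap ewqu
Hunk 4: at line 1 remove [jnprf] add [eiomk] -> 8 lines: arst eiomk khjib qcxfa gpjj yeeeq xcap ewqu
Hunk 5: at line 4 remove [gpjj,yeeeq,xcap] add [smanp,lxrfw,iwq] -> 8 lines: arst eiomk khjib qcxfa smanp lxrfw iwq ewqu
Final line 7: iwq

Answer: iwq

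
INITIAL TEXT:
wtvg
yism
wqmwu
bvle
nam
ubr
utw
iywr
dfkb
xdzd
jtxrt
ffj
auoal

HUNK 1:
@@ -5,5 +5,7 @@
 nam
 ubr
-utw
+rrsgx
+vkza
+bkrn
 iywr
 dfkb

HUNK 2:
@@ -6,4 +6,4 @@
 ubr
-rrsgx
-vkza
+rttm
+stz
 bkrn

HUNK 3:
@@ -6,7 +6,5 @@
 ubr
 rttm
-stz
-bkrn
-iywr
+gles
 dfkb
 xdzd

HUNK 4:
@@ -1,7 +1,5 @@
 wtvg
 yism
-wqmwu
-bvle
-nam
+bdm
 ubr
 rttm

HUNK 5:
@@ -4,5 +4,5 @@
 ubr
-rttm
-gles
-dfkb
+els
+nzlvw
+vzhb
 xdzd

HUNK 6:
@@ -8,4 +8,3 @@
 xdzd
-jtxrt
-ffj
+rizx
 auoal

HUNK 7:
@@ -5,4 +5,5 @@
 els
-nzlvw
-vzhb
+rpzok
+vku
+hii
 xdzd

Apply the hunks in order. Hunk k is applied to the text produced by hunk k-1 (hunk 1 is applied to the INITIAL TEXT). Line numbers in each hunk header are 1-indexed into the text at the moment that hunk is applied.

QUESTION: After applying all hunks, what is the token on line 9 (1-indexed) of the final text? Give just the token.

Hunk 1: at line 5 remove [utw] add [rrsgx,vkza,bkrn] -> 15 lines: wtvg yism wqmwu bvle nam ubr rrsgx vkza bkrn iywr dfkb xdzd jtxrt ffj auoal
Hunk 2: at line 6 remove [rrsgx,vkza] add [rttm,stz] -> 15 lines: wtvg yism wqmwu bvle nam ubr rttm stz bkrn iywr dfkb xdzd jtxrt ffj auoal
Hunk 3: at line 6 remove [stz,bkrn,iywr] add [gles] -> 13 lines: wtvg yism wqmwu bvle nam ubr rttm gles dfkb xdzd jtxrt ffj auoal
Hunk 4: at line 1 remove [wqmwu,bvle,nam] add [bdm] -> 11 lines: wtvg yism bdm ubr rttm gles dfkb xdzd jtxrt ffj auoal
Hunk 5: at line 4 remove [rttm,gles,dfkb] add [els,nzlvw,vzhb] -> 11 lines: wtvg yism bdm ubr els nzlvw vzhb xdzd jtxrt ffj auoal
Hunk 6: at line 8 remove [jtxrt,ffj] add [rizx] -> 10 lines: wtvg yism bdm ubr els nzlvw vzhb xdzd rizx auoal
Hunk 7: at line 5 remove [nzlvw,vzhb] add [rpzok,vku,hii] -> 11 lines: wtvg yism bdm ubr els rpzok vku hii xdzd rizx auoal
Final line 9: xdzd

Answer: xdzd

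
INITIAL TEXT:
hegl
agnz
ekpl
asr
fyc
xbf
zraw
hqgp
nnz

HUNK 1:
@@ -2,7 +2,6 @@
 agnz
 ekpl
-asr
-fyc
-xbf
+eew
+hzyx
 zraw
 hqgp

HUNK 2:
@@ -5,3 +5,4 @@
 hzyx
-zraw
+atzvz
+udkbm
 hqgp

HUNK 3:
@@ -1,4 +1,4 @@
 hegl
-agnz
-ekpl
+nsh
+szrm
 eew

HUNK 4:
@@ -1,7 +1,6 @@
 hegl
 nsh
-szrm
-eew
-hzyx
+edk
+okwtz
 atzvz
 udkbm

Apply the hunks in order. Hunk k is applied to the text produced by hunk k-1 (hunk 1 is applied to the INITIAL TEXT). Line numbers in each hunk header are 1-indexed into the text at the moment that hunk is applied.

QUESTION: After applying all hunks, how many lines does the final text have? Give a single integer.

Answer: 8

Derivation:
Hunk 1: at line 2 remove [asr,fyc,xbf] add [eew,hzyx] -> 8 lines: hegl agnz ekpl eew hzyx zraw hqgp nnz
Hunk 2: at line 5 remove [zraw] add [atzvz,udkbm] -> 9 lines: hegl agnz ekpl eew hzyx atzvz udkbm hqgp nnz
Hunk 3: at line 1 remove [agnz,ekpl] add [nsh,szrm] -> 9 lines: hegl nsh szrm eew hzyx atzvz udkbm hqgp nnz
Hunk 4: at line 1 remove [szrm,eew,hzyx] add [edk,okwtz] -> 8 lines: hegl nsh edk okwtz atzvz udkbm hqgp nnz
Final line count: 8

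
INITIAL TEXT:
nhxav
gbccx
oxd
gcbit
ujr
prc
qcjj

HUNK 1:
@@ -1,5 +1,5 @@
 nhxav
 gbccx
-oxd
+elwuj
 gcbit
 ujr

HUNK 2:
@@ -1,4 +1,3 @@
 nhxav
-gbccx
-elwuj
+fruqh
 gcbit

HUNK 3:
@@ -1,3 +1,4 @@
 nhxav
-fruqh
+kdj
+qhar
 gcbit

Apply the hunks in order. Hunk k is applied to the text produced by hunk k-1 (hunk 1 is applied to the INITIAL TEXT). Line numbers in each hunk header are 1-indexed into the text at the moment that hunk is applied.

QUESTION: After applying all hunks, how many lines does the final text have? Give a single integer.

Hunk 1: at line 1 remove [oxd] add [elwuj] -> 7 lines: nhxav gbccx elwuj gcbit ujr prc qcjj
Hunk 2: at line 1 remove [gbccx,elwuj] add [fruqh] -> 6 lines: nhxav fruqh gcbit ujr prc qcjj
Hunk 3: at line 1 remove [fruqh] add [kdj,qhar] -> 7 lines: nhxav kdj qhar gcbit ujr prc qcjj
Final line count: 7

Answer: 7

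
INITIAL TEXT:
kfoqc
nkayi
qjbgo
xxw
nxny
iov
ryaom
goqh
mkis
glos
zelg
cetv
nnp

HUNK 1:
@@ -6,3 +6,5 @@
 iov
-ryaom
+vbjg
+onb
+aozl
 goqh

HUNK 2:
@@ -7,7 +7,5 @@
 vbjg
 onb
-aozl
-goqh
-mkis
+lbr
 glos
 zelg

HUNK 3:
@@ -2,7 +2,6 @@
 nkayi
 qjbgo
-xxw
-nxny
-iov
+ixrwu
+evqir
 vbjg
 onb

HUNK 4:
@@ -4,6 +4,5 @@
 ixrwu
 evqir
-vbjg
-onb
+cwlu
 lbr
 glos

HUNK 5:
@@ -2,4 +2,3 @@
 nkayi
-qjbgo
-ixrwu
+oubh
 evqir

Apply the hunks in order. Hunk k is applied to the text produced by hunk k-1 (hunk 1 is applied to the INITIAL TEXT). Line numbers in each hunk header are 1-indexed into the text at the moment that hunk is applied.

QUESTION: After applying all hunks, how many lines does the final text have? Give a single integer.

Hunk 1: at line 6 remove [ryaom] add [vbjg,onb,aozl] -> 15 lines: kfoqc nkayi qjbgo xxw nxny iov vbjg onb aozl goqh mkis glos zelg cetv nnp
Hunk 2: at line 7 remove [aozl,goqh,mkis] add [lbr] -> 13 lines: kfoqc nkayi qjbgo xxw nxny iov vbjg onb lbr glos zelg cetv nnp
Hunk 3: at line 2 remove [xxw,nxny,iov] add [ixrwu,evqir] -> 12 lines: kfoqc nkayi qjbgo ixrwu evqir vbjg onb lbr glos zelg cetv nnp
Hunk 4: at line 4 remove [vbjg,onb] add [cwlu] -> 11 lines: kfoqc nkayi qjbgo ixrwu evqir cwlu lbr glos zelg cetv nnp
Hunk 5: at line 2 remove [qjbgo,ixrwu] add [oubh] -> 10 lines: kfoqc nkayi oubh evqir cwlu lbr glos zelg cetv nnp
Final line count: 10

Answer: 10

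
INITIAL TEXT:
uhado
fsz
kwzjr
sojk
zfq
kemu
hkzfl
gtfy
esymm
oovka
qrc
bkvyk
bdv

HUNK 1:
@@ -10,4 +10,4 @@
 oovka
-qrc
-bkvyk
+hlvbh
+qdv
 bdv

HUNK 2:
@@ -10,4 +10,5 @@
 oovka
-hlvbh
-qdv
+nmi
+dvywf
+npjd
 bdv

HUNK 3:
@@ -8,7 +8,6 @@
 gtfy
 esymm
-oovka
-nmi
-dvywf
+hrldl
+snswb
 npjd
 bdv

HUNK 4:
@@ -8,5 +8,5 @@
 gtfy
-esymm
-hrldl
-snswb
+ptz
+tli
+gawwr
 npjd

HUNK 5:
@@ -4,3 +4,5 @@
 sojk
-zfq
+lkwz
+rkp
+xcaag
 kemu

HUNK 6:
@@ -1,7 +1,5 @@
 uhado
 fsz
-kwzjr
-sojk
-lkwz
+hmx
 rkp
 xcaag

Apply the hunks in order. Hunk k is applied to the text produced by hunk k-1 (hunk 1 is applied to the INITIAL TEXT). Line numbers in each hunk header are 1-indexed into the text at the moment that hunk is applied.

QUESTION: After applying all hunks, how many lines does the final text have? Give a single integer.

Answer: 13

Derivation:
Hunk 1: at line 10 remove [qrc,bkvyk] add [hlvbh,qdv] -> 13 lines: uhado fsz kwzjr sojk zfq kemu hkzfl gtfy esymm oovka hlvbh qdv bdv
Hunk 2: at line 10 remove [hlvbh,qdv] add [nmi,dvywf,npjd] -> 14 lines: uhado fsz kwzjr sojk zfq kemu hkzfl gtfy esymm oovka nmi dvywf npjd bdv
Hunk 3: at line 8 remove [oovka,nmi,dvywf] add [hrldl,snswb] -> 13 lines: uhado fsz kwzjr sojk zfq kemu hkzfl gtfy esymm hrldl snswb npjd bdv
Hunk 4: at line 8 remove [esymm,hrldl,snswb] add [ptz,tli,gawwr] -> 13 lines: uhado fsz kwzjr sojk zfq kemu hkzfl gtfy ptz tli gawwr npjd bdv
Hunk 5: at line 4 remove [zfq] add [lkwz,rkp,xcaag] -> 15 lines: uhado fsz kwzjr sojk lkwz rkp xcaag kemu hkzfl gtfy ptz tli gawwr npjd bdv
Hunk 6: at line 1 remove [kwzjr,sojk,lkwz] add [hmx] -> 13 lines: uhado fsz hmx rkp xcaag kemu hkzfl gtfy ptz tli gawwr npjd bdv
Final line count: 13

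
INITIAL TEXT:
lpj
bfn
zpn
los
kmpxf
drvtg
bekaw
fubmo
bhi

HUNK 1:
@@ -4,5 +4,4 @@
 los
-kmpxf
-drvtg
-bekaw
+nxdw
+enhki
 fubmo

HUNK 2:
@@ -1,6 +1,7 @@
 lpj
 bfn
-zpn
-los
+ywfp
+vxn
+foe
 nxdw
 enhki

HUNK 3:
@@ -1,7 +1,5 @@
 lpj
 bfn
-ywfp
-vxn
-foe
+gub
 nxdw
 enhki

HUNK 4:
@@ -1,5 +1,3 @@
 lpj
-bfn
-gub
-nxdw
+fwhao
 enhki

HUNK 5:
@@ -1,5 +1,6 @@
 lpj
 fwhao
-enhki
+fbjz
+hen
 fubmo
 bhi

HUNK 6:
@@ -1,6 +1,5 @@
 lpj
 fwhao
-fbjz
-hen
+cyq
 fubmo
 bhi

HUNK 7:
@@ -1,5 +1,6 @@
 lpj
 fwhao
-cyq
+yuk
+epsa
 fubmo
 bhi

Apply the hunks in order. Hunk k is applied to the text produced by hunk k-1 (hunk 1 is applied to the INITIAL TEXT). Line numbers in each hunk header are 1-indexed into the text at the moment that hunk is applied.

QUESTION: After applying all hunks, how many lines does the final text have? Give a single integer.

Hunk 1: at line 4 remove [kmpxf,drvtg,bekaw] add [nxdw,enhki] -> 8 lines: lpj bfn zpn los nxdw enhki fubmo bhi
Hunk 2: at line 1 remove [zpn,los] add [ywfp,vxn,foe] -> 9 lines: lpj bfn ywfp vxn foe nxdw enhki fubmo bhi
Hunk 3: at line 1 remove [ywfp,vxn,foe] add [gub] -> 7 lines: lpj bfn gub nxdw enhki fubmo bhi
Hunk 4: at line 1 remove [bfn,gub,nxdw] add [fwhao] -> 5 lines: lpj fwhao enhki fubmo bhi
Hunk 5: at line 1 remove [enhki] add [fbjz,hen] -> 6 lines: lpj fwhao fbjz hen fubmo bhi
Hunk 6: at line 1 remove [fbjz,hen] add [cyq] -> 5 lines: lpj fwhao cyq fubmo bhi
Hunk 7: at line 1 remove [cyq] add [yuk,epsa] -> 6 lines: lpj fwhao yuk epsa fubmo bhi
Final line count: 6

Answer: 6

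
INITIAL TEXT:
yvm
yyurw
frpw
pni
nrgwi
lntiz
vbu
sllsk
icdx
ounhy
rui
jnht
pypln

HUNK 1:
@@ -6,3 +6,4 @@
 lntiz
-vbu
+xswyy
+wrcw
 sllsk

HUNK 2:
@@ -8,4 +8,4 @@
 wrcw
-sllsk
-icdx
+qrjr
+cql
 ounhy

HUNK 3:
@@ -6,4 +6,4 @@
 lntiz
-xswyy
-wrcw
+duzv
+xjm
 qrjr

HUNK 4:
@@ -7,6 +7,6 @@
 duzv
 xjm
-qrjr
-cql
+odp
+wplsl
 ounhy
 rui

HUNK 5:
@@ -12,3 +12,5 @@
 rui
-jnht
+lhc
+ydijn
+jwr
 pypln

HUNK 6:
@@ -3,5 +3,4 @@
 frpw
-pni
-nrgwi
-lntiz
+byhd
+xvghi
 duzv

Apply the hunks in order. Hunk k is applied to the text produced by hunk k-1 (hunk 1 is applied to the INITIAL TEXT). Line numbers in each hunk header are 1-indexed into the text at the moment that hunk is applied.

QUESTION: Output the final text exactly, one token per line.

Answer: yvm
yyurw
frpw
byhd
xvghi
duzv
xjm
odp
wplsl
ounhy
rui
lhc
ydijn
jwr
pypln

Derivation:
Hunk 1: at line 6 remove [vbu] add [xswyy,wrcw] -> 14 lines: yvm yyurw frpw pni nrgwi lntiz xswyy wrcw sllsk icdx ounhy rui jnht pypln
Hunk 2: at line 8 remove [sllsk,icdx] add [qrjr,cql] -> 14 lines: yvm yyurw frpw pni nrgwi lntiz xswyy wrcw qrjr cql ounhy rui jnht pypln
Hunk 3: at line 6 remove [xswyy,wrcw] add [duzv,xjm] -> 14 lines: yvm yyurw frpw pni nrgwi lntiz duzv xjm qrjr cql ounhy rui jnht pypln
Hunk 4: at line 7 remove [qrjr,cql] add [odp,wplsl] -> 14 lines: yvm yyurw frpw pni nrgwi lntiz duzv xjm odp wplsl ounhy rui jnht pypln
Hunk 5: at line 12 remove [jnht] add [lhc,ydijn,jwr] -> 16 lines: yvm yyurw frpw pni nrgwi lntiz duzv xjm odp wplsl ounhy rui lhc ydijn jwr pypln
Hunk 6: at line 3 remove [pni,nrgwi,lntiz] add [byhd,xvghi] -> 15 lines: yvm yyurw frpw byhd xvghi duzv xjm odp wplsl ounhy rui lhc ydijn jwr pypln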